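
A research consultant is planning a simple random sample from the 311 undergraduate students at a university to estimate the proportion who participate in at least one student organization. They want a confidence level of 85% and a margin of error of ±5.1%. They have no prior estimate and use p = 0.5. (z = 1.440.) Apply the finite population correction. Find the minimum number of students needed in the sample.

122

Unadjusted: n₀ = 1.440² × 0.50 × 0.50 / 0.051² ≈ 199.31, so n₀ = 200.
Finite population correction with N = 311: n = n₀ / (1 + (n₀−1)/N) = 200 / (1 + 199/311) = 200 / 1.6399 ≈ 121.96.
Rounding up, n = 122.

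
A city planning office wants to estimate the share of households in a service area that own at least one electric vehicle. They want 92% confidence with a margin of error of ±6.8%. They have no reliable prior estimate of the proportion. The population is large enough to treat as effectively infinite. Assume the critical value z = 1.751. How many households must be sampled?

With no prior estimate, use p = 0.5, giving p(1−p) = 0.25.
n = z²·p(1−p)/E² = 1.751² × 0.2500 / 0.068² = 3.0660 × 0.2500 / 0.004624 ≈ 165.77.
Rounding up gives n = 166.

166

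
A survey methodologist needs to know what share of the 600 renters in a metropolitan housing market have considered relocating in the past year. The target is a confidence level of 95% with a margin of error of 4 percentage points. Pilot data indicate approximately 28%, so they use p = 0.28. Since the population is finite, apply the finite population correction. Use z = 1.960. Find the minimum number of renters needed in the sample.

Unadjusted: n₀ = 1.960² × 0.28 × 0.72 / 0.040² ≈ 484.04, so n₀ = 485.
Finite population correction with N = 600: n = n₀ / (1 + (n₀−1)/N) = 485 / (1 + 484/600) = 485 / 1.8067 ≈ 268.45.
Rounding up, n = 269.

269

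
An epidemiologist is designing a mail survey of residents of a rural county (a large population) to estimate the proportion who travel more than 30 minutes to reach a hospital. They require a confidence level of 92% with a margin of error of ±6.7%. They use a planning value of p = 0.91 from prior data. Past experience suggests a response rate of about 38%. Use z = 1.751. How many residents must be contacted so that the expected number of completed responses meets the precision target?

Completed interviews needed: n₀ = 1.751² × 0.0819 / 0.067² ≈ 55.94 → 56.
At a 38% response rate, contacts needed = 56 / 0.38 ≈ 147.37 → 148.

148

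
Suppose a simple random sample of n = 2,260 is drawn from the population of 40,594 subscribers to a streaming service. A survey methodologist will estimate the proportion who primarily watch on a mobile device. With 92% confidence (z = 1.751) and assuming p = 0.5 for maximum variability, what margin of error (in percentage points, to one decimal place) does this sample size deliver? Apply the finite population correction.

Finite-population factor: (N−n)/(N−1) = (40594−2260)/(40594−1) = 0.9444.
SE(p̂) = √[p(1−p)/n · (N−n)/(N−1)] = √[0.2500/2260 × 0.9444] = 0.01022.
E = z × SE = 1.751 × 0.01022 = 0.01790 ≈ 1.8 percentage points.

1.8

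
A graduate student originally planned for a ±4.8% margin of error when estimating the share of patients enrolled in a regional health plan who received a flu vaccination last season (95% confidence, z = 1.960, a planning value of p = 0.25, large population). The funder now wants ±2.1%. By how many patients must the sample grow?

1321

At ±4.8%: n = 1.960² × 0.1875 / 0.048² ≈ 312.63 → 313.
At ±2.1%: n = 1.960² × 0.1875 / 0.021² ≈ 1633.33 → 1634.
Additional respondents: 1634 − 313 = 1321.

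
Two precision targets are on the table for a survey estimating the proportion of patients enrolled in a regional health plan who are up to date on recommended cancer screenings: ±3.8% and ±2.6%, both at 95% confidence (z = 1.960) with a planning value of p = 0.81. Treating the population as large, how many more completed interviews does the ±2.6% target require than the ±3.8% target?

At ±3.8%: n = 1.960² × 0.1539 / 0.038² ≈ 409.43 → 410.
At ±2.6%: n = 1.960² × 0.1539 / 0.026² ≈ 874.59 → 875.
Additional respondents: 875 − 410 = 465.

465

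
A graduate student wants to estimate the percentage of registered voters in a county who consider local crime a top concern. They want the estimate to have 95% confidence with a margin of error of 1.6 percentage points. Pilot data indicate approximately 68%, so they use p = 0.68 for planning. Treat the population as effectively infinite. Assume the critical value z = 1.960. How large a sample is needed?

3266

With p = 0.68, p(1−p) = 0.2176.
n = z²·p(1−p)/E² = 1.960² × 0.2176 / 0.016² = 3.8416 × 0.2176 / 0.000256 ≈ 3265.36.
Rounding up gives n = 3266.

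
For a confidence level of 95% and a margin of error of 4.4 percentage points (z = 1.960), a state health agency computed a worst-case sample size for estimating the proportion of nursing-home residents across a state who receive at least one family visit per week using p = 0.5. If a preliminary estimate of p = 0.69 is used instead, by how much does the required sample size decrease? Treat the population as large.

72

Conservative (p = 0.5): n = 1.960² × 0.25 / 0.044² ≈ 496.07 → 497.
Using p = 0.69: p(1−p) = 0.2139, so n = 1.960² × 0.2139 / 0.044² ≈ 424.44 → 425.
Reduction: 497 − 425 = 72.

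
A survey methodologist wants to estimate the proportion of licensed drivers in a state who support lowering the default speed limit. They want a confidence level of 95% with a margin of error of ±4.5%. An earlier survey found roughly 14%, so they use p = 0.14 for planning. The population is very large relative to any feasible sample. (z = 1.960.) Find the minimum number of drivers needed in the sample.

229

With p = 0.14, p(1−p) = 0.1204.
n = z²·p(1−p)/E² = 1.960² × 0.1204 / 0.045² = 3.8416 × 0.1204 / 0.002025 ≈ 228.41.
Rounding up gives n = 229.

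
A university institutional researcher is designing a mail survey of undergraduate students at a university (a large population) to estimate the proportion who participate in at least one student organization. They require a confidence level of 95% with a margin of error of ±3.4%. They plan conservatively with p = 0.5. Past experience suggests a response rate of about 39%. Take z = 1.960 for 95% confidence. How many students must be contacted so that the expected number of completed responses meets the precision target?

2131

Completed interviews needed: n₀ = 1.960² × 0.2500 / 0.034² ≈ 830.80 → 831.
At a 39% response rate, contacts needed = 831 / 0.39 ≈ 2130.77 → 2131.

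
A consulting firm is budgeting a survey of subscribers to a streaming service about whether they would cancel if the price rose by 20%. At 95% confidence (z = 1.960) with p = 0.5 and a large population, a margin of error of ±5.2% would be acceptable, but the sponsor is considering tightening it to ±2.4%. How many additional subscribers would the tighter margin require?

At ±5.2%: n = 1.960² × 0.2500 / 0.052² ≈ 355.18 → 356.
At ±2.4%: n = 1.960² × 0.2500 / 0.024² ≈ 1667.36 → 1668.
Additional respondents: 1668 − 356 = 1312.

1312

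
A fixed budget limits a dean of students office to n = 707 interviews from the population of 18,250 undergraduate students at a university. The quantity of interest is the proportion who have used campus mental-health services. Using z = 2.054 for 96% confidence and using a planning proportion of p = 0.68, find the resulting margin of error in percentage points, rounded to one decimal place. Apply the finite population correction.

3.5

Finite-population factor: (N−n)/(N−1) = (18250−707)/(18250−1) = 0.9613.
SE(p̂) = √[p(1−p)/n · (N−n)/(N−1)] = √[0.2176/707 × 0.9613] = 0.01720.
E = z × SE = 2.054 × 0.01720 = 0.03533 ≈ 3.5 percentage points.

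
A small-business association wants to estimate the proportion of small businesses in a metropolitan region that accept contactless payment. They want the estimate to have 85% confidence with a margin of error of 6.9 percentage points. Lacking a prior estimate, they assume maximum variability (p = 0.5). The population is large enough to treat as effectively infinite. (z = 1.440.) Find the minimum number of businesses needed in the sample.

With p = 0.5, p(1−p) = 0.25.
n = z²·p(1−p)/E² = 1.440² × 0.2500 / 0.069² = 2.0736 × 0.2500 / 0.004761 ≈ 108.88.
Rounding up gives n = 109.

109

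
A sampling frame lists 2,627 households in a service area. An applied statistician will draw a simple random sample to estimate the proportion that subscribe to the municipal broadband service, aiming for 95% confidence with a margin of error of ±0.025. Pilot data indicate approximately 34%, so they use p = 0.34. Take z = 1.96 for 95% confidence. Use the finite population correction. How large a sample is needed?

Unadjusted: n₀ = 1.96² × 0.34 × 0.66 / 0.025² ≈ 1379.29, so n₀ = 1380.
Finite population correction with N = 2,627: n = n₀ / (1 + (n₀−1)/N) = 1380 / (1 + 1379/2627) = 1380 / 1.5249 ≈ 904.96.
Rounding up, n = 905.

905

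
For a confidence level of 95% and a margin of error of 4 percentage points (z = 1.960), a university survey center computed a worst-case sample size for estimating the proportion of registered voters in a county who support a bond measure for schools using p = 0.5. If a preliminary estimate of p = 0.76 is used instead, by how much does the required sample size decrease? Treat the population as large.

Conservative (p = 0.5): n = 1.960² × 0.25 / 0.040² ≈ 600.25 → 601.
Using p = 0.76: p(1−p) = 0.1824, so n = 1.960² × 0.1824 / 0.040² ≈ 437.94 → 438.
Reduction: 601 − 438 = 163.

163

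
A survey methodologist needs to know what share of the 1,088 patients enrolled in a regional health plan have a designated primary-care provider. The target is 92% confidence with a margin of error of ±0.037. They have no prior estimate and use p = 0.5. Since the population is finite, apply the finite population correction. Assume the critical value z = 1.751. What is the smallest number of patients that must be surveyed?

Unadjusted: n₀ = 1.751² × 0.50 × 0.50 / 0.037² ≈ 559.90, so n₀ = 560.
Finite population correction with N = 1,088: n = n₀ / (1 + (n₀−1)/N) = 560 / (1 + 559/1088) = 560 / 1.5138 ≈ 369.93.
Rounding up, n = 370.

370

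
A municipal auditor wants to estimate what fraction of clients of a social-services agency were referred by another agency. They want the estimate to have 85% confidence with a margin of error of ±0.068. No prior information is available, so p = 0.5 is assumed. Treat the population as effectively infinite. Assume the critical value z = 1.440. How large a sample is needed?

113

With p = 0.5, p(1−p) = 0.25.
n = z²·p(1−p)/E² = 1.440² × 0.2500 / 0.068² = 2.0736 × 0.2500 / 0.004624 ≈ 112.11.
Rounding up gives n = 113.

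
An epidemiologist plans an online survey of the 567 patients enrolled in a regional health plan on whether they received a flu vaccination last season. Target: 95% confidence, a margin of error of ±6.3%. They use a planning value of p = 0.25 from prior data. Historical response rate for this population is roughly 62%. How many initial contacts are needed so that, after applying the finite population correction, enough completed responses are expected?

223

For 95% confidence, z = 1.960.
Completed interviews needed (unadjusted): n₀ = 1.960² × 0.1875 / 0.063² ≈ 181.48 → 182.
FPC for N = 567: n = 182 / (1 + 181/567) = 182 / 1.3192 ≈ 137.96 → 138.
At a 62% response rate, contacts needed = 138 / 0.62 ≈ 222.58 → 223.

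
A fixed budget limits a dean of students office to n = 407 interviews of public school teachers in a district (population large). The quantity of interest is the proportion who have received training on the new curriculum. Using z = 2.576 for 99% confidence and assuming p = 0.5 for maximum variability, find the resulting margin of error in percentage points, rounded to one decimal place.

SE(p̂) = √[p(1−p)/n] = √[0.2500/407] = 0.02478.
E = z × SE = 2.576 × 0.02478 = 0.06384, or 6.4 percentage points.

6.4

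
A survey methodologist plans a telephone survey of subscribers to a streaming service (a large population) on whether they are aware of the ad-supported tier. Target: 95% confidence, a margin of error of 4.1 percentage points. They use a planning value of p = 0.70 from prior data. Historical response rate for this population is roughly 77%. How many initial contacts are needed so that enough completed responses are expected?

For 95% confidence, z = 1.96.
Completed interviews needed: n₀ = 1.96² × 0.2100 / 0.041² ≈ 479.91 → 480.
At a 77% response rate, contacts needed = 480 / 0.77 ≈ 623.38 → 624.

624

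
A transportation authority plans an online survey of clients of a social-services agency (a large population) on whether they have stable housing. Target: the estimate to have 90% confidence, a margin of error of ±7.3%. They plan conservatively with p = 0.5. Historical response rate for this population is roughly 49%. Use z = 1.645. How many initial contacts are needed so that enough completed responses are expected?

Completed interviews needed: n₀ = 1.645² × 0.2500 / 0.073² ≈ 126.95 → 127.
At a 49% response rate, contacts needed = 127 / 0.49 ≈ 259.18 → 260.

260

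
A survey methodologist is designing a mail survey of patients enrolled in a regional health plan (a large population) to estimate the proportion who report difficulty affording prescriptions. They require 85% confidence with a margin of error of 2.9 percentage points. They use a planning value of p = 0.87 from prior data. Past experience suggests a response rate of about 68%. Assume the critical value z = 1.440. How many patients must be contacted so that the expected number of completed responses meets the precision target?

Completed interviews needed: n₀ = 1.440² × 0.1131 / 0.029² ≈ 278.86 → 279.
At a 68% response rate, contacts needed = 279 / 0.68 ≈ 410.29 → 411.

411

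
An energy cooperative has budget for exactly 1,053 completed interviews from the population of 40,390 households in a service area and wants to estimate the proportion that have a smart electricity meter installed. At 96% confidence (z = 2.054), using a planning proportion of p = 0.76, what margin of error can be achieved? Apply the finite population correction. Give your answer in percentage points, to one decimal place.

Finite-population factor: (N−n)/(N−1) = (40390−1053)/(40390−1) = 0.9740.
SE(p̂) = √[p(1−p)/n · (N−n)/(N−1)] = √[0.1824/1053 × 0.9740] = 0.01299.
E = z × SE = 2.054 × 0.01299 = 0.02668 ≈ 2.7 percentage points.

2.7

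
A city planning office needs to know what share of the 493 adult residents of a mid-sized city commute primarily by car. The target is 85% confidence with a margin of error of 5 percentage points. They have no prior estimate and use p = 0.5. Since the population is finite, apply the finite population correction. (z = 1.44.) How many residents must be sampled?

147

Unadjusted: n₀ = 1.44² × 0.50 × 0.50 / 0.050² ≈ 207.36, so n₀ = 208.
Finite population correction with N = 493: n = n₀ / (1 + (n₀−1)/N) = 208 / (1 + 207/493) = 208 / 1.4199 ≈ 146.49.
Rounding up, n = 147.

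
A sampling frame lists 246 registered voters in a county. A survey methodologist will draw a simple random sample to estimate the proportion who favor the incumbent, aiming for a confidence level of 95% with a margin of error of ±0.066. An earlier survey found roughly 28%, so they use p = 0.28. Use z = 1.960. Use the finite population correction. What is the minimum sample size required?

Unadjusted: n₀ = 1.960² × 0.28 × 0.72 / 0.066² ≈ 177.79, so n₀ = 178.
Finite population correction with N = 246: n = n₀ / (1 + (n₀−1)/N) = 178 / (1 + 177/246) = 178 / 1.7195 ≈ 103.52.
Rounding up, n = 104.

104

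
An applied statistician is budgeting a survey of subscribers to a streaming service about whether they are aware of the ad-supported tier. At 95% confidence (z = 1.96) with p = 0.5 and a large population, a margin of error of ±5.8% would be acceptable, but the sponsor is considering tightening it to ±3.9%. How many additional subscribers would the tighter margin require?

346

At ±5.8%: n = 1.96² × 0.2500 / 0.058² ≈ 285.49 → 286.
At ±3.9%: n = 1.96² × 0.2500 / 0.039² ≈ 631.43 → 632.
Additional respondents: 632 − 286 = 346.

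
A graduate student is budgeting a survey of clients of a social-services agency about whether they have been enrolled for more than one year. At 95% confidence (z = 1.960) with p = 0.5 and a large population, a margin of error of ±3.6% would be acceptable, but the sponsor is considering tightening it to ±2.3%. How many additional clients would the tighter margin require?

1074

At ±3.6%: n = 1.960² × 0.2500 / 0.036² ≈ 741.05 → 742.
At ±2.3%: n = 1.960² × 0.2500 / 0.023² ≈ 1815.50 → 1816.
Additional respondents: 1816 − 742 = 1074.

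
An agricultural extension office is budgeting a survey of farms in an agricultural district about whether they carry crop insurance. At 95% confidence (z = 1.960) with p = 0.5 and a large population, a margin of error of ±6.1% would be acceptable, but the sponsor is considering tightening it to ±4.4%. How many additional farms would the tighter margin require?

At ±6.1%: n = 1.960² × 0.2500 / 0.061² ≈ 258.10 → 259.
At ±4.4%: n = 1.960² × 0.2500 / 0.044² ≈ 496.07 → 497.
Additional respondents: 497 − 259 = 238.

238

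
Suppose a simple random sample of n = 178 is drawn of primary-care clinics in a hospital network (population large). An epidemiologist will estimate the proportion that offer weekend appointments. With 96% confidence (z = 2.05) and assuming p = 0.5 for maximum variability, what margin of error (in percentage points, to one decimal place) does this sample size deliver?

7.7

SE(p̂) = √[p(1−p)/n] = √[0.2500/178] = 0.03748.
E = z × SE = 2.05 × 0.03748 = 0.07683, or 7.7 percentage points.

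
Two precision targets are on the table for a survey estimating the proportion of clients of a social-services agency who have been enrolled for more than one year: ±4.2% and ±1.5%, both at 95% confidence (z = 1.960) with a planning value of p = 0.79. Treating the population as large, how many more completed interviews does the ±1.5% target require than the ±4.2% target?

2471

At ±4.2%: n = 1.960² × 0.1659 / 0.042² ≈ 361.29 → 362.
At ±1.5%: n = 1.960² × 0.1659 / 0.015² ≈ 2832.54 → 2833.
Additional respondents: 2833 − 362 = 2471.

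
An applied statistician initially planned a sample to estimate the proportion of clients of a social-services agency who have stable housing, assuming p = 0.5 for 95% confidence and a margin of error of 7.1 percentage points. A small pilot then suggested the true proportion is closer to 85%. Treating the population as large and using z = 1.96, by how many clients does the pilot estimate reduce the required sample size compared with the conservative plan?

93

Conservative (p = 0.5): n = 1.96² × 0.25 / 0.071² ≈ 190.52 → 191.
Using p = 0.85: p(1−p) = 0.1275, so n = 1.96² × 0.1275 / 0.071² ≈ 97.16 → 98.
Reduction: 191 − 98 = 93.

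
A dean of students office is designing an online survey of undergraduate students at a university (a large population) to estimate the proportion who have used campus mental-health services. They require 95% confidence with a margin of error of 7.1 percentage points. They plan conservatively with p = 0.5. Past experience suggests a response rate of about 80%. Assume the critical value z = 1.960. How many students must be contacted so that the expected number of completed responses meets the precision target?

239

Completed interviews needed: n₀ = 1.960² × 0.2500 / 0.071² ≈ 190.52 → 191.
At an 80% response rate, contacts needed = 191 / 0.80 ≈ 238.75 → 239.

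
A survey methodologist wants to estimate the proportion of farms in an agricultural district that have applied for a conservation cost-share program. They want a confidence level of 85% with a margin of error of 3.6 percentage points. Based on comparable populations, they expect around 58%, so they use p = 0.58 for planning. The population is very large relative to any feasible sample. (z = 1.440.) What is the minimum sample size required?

390

With p = 0.58, p(1−p) = 0.2436.
n = z²·p(1−p)/E² = 1.440² × 0.2436 / 0.036² = 2.0736 × 0.2436 / 0.001296 ≈ 389.76.
Rounding up gives n = 390.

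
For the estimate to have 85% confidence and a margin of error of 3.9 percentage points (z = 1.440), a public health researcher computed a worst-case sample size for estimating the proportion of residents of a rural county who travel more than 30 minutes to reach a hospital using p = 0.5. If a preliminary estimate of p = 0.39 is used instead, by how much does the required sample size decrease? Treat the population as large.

Conservative (p = 0.5): n = 1.440² × 0.25 / 0.039² ≈ 340.83 → 341.
Using p = 0.39: p(1−p) = 0.2379, so n = 1.440² × 0.2379 / 0.039² ≈ 324.33 → 325.
Reduction: 341 − 325 = 16.

16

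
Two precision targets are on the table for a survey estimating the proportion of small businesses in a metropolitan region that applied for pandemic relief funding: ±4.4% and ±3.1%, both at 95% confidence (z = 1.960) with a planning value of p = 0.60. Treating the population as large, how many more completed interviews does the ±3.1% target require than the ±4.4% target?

At ±4.4%: n = 1.960² × 0.2400 / 0.044² ≈ 476.23 → 477.
At ±3.1%: n = 1.960² × 0.2400 / 0.031² ≈ 959.40 → 960.
Additional respondents: 960 − 477 = 483.

483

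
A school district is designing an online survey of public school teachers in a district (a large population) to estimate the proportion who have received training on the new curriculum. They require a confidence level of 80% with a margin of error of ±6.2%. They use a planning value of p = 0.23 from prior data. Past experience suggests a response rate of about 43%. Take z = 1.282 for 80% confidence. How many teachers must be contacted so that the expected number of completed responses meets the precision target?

Completed interviews needed: n₀ = 1.282² × 0.1771 / 0.062² ≈ 75.72 → 76.
At a 43% response rate, contacts needed = 76 / 0.43 ≈ 176.74 → 177.

177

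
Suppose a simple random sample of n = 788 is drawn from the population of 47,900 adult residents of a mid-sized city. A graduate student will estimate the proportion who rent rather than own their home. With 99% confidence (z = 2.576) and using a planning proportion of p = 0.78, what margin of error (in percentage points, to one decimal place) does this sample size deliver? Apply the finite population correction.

3.8

Finite-population factor: (N−n)/(N−1) = (47900−788)/(47900−1) = 0.9836.
SE(p̂) = √[p(1−p)/n · (N−n)/(N−1)] = √[0.1716/788 × 0.9836] = 0.01464.
E = z × SE = 2.576 × 0.01464 = 0.03770 ≈ 3.8 percentage points.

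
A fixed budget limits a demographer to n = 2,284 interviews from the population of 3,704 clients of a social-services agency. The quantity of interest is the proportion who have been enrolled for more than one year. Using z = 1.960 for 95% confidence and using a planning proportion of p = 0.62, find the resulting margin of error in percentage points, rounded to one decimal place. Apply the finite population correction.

Finite-population factor: (N−n)/(N−1) = (3704−2284)/(3704−1) = 0.3835.
SE(p̂) = √[p(1−p)/n · (N−n)/(N−1)] = √[0.2356/2284 × 0.3835] = 0.00629.
E = z × SE = 1.960 × 0.00629 = 0.01233 ≈ 1.2 percentage points.

1.2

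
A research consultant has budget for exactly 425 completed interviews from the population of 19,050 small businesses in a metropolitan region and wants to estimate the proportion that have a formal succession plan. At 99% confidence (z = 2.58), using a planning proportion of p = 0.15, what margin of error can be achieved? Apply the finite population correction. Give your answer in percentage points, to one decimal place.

4.4

Finite-population factor: (N−n)/(N−1) = (19050−425)/(19050−1) = 0.9777.
SE(p̂) = √[p(1−p)/n · (N−n)/(N−1)] = √[0.1275/425 × 0.9777] = 0.01713.
E = z × SE = 2.58 × 0.01713 = 0.04419 ≈ 4.4 percentage points.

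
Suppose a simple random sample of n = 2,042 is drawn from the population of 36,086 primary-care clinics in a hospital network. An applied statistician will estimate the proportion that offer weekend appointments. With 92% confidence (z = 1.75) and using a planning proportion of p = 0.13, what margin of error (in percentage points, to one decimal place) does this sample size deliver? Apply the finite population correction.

Finite-population factor: (N−n)/(N−1) = (36086−2042)/(36086−1) = 0.9434.
SE(p̂) = √[p(1−p)/n · (N−n)/(N−1)] = √[0.1131/2042 × 0.9434] = 0.00723.
E = z × SE = 1.75 × 0.00723 = 0.01265 ≈ 1.3 percentage points.

1.3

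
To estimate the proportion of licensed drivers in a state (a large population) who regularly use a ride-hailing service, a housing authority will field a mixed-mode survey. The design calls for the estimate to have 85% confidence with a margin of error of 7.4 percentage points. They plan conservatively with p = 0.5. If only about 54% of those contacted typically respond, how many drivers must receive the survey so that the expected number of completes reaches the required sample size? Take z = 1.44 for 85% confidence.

176

Completed interviews needed: n₀ = 1.44² × 0.2500 / 0.074² ≈ 94.67 → 95.
At a 54% response rate, contacts needed = 95 / 0.54 ≈ 175.93 → 176.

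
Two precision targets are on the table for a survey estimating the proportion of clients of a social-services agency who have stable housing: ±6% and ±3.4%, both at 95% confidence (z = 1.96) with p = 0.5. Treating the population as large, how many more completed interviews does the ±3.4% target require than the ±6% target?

At ±6%: n = 1.96² × 0.2500 / 0.060² ≈ 266.78 → 267.
At ±3.4%: n = 1.96² × 0.2500 / 0.034² ≈ 830.80 → 831.
Additional respondents: 831 − 267 = 564.

564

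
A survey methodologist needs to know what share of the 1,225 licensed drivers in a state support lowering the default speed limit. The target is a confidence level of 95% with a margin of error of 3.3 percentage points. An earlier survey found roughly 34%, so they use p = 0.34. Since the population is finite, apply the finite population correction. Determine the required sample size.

For 95% confidence, z = 1.960.
Unadjusted: n₀ = 1.960² × 0.34 × 0.66 / 0.033² ≈ 791.60, so n₀ = 792.
Finite population correction with N = 1,225: n = n₀ / (1 + (n₀−1)/N) = 792 / (1 + 791/1225) = 792 / 1.6457 ≈ 481.25.
Rounding up, n = 482.

482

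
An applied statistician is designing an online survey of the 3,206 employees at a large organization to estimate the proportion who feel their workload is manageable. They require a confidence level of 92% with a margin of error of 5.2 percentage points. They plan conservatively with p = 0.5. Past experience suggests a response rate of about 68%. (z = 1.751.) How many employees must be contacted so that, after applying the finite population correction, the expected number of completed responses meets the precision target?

Completed interviews needed (unadjusted): n₀ = 1.751² × 0.2500 / 0.052² ≈ 283.47 → 284.
FPC for N = 3,206: n = 284 / (1 + 283/3206) = 284 / 1.0883 ≈ 260.96 → 261.
At a 68% response rate, contacts needed = 261 / 0.68 ≈ 383.82 → 384.

384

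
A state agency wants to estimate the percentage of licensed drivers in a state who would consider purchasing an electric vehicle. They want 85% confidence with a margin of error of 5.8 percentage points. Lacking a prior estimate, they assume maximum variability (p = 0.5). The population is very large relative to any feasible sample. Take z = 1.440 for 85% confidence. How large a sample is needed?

155

With p = 0.5, p(1−p) = 0.25.
n = z²·p(1−p)/E² = 1.440² × 0.2500 / 0.058² = 2.0736 × 0.2500 / 0.003364 ≈ 154.10.
Rounding up gives n = 155.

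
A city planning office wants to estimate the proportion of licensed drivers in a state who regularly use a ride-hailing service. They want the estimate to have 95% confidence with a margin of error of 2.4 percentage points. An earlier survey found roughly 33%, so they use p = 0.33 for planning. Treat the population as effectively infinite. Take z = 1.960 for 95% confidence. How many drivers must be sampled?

1475

With p = 0.33, p(1−p) = 0.2211.
n = z²·p(1−p)/E² = 1.960² × 0.2211 / 0.024² = 3.8416 × 0.2211 / 0.000576 ≈ 1474.61.
Rounding up gives n = 1475.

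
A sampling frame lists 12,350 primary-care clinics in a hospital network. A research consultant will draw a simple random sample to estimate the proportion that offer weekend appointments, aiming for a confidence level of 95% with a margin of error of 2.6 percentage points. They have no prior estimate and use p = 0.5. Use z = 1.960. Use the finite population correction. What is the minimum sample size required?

Unadjusted: n₀ = 1.960² × 0.50 × 0.50 / 0.026² ≈ 1420.71, so n₀ = 1421.
Finite population correction with N = 12,350: n = n₀ / (1 + (n₀−1)/N) = 1421 / (1 + 1420/12350) = 1421 / 1.1150 ≈ 1274.46.
Rounding up, n = 1275.

1275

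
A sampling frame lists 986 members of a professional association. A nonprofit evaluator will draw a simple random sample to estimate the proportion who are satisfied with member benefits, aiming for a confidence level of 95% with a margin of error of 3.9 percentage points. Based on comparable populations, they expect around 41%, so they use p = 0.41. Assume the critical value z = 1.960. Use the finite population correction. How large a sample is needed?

Unadjusted: n₀ = 1.960² × 0.41 × 0.59 / 0.039² ≈ 610.97, so n₀ = 611.
Finite population correction with N = 986: n = n₀ / (1 + (n₀−1)/N) = 611 / (1 + 610/986) = 611 / 1.6187 ≈ 377.47.
Rounding up, n = 378.

378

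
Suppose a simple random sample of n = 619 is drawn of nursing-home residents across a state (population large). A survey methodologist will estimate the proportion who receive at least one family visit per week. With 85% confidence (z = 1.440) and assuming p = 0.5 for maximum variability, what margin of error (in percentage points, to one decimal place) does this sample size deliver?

2.9

SE(p̂) = √[p(1−p)/n] = √[0.2500/619] = 0.02010.
E = z × SE = 1.440 × 0.02010 = 0.02894, or 2.9 percentage points.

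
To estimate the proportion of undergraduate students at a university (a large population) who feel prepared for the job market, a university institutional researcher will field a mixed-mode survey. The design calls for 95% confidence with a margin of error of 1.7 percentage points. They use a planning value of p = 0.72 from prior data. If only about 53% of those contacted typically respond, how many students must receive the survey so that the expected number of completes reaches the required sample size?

For 95% confidence, z = 1.960.
Completed interviews needed: n₀ = 1.960² × 0.2016 / 0.017² ≈ 2679.82 → 2680.
At a 53% response rate, contacts needed = 2680 / 0.53 ≈ 5056.60 → 5057.

5057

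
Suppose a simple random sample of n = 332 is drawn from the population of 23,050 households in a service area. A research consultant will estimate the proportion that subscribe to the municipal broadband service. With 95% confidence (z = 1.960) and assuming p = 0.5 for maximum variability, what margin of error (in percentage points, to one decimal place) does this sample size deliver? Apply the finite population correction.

Finite-population factor: (N−n)/(N−1) = (23050−332)/(23050−1) = 0.9856.
SE(p̂) = √[p(1−p)/n · (N−n)/(N−1)] = √[0.2500/332 × 0.9856] = 0.02724.
E = z × SE = 1.960 × 0.02724 = 0.05340 ≈ 5.3 percentage points.

5.3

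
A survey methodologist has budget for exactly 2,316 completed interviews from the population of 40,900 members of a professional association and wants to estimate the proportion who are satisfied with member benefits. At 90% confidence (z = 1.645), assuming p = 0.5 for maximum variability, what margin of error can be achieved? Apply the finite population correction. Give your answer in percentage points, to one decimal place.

Finite-population factor: (N−n)/(N−1) = (40900−2316)/(40900−1) = 0.9434.
SE(p̂) = √[p(1−p)/n · (N−n)/(N−1)] = √[0.2500/2316 × 0.9434] = 0.01009.
E = z × SE = 1.645 × 0.01009 = 0.01660 ≈ 1.7 percentage points.

1.7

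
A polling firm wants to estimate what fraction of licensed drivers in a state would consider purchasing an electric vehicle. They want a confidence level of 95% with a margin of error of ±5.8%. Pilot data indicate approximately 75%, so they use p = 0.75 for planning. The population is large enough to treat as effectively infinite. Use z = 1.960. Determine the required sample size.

215

With p = 0.75, p(1−p) = 0.1875.
n = z²·p(1−p)/E² = 1.960² × 0.1875 / 0.058² = 3.8416 × 0.1875 / 0.003364 ≈ 214.12.
Rounding up gives n = 215.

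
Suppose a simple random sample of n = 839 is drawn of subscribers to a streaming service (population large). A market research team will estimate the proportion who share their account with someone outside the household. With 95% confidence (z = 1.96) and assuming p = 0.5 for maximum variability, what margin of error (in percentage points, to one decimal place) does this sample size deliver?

3.4

SE(p̂) = √[p(1−p)/n] = √[0.2500/839] = 0.01726.
E = z × SE = 1.96 × 0.01726 = 0.03383, or 3.4 percentage points.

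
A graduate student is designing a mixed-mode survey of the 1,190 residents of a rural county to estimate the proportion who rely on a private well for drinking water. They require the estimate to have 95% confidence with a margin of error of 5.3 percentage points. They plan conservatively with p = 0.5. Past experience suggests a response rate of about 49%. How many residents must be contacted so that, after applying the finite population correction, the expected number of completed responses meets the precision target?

For 95% confidence, z = 1.96.
Completed interviews needed (unadjusted): n₀ = 1.96² × 0.2500 / 0.053² ≈ 341.90 → 342.
FPC for N = 1,190: n = 342 / (1 + 341/1190) = 342 / 1.2866 ≈ 265.83 → 266.
At a 49% response rate, contacts needed = 266 / 0.49 ≈ 542.86 → 543.

543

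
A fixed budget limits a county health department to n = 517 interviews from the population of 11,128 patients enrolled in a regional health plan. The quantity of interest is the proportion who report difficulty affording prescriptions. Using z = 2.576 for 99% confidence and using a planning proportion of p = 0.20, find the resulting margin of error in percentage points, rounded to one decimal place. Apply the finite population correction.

Finite-population factor: (N−n)/(N−1) = (11128−517)/(11128−1) = 0.9536.
SE(p̂) = √[p(1−p)/n · (N−n)/(N−1)] = √[0.1600/517 × 0.9536] = 0.01718.
E = z × SE = 2.576 × 0.01718 = 0.04425 ≈ 4.4 percentage points.

4.4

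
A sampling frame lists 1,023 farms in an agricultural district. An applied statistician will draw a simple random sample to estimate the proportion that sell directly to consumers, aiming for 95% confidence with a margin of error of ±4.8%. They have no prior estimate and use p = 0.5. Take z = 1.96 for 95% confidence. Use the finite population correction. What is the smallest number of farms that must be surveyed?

Unadjusted: n₀ = 1.96² × 0.50 × 0.50 / 0.048² ≈ 416.84, so n₀ = 417.
Finite population correction with N = 1,023: n = n₀ / (1 + (n₀−1)/N) = 417 / (1 + 416/1023) = 417 / 1.4066 ≈ 296.45.
Rounding up, n = 297.

297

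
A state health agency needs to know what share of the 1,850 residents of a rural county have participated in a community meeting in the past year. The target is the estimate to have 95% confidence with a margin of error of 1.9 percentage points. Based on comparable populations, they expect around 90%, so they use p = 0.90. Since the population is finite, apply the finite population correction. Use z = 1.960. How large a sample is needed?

632

Unadjusted: n₀ = 1.960² × 0.90 × 0.10 / 0.019² ≈ 957.74, so n₀ = 958.
Finite population correction with N = 1,850: n = n₀ / (1 + (n₀−1)/N) = 958 / (1 + 957/1850) = 958 / 1.5173 ≈ 631.39.
Rounding up, n = 632.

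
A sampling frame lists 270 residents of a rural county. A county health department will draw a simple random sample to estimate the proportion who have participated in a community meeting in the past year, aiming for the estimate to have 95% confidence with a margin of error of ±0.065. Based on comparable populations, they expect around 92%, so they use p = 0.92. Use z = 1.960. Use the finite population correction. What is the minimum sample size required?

54

Unadjusted: n₀ = 1.960² × 0.92 × 0.08 / 0.065² ≈ 66.92, so n₀ = 67.
Finite population correction with N = 270: n = n₀ / (1 + (n₀−1)/N) = 67 / (1 + 66/270) = 67 / 1.2444 ≈ 53.84.
Rounding up, n = 54.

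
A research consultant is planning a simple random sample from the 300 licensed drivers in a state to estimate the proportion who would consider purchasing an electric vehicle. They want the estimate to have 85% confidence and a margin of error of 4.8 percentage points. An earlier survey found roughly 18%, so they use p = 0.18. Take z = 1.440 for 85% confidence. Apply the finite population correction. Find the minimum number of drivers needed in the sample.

93

Unadjusted: n₀ = 1.440² × 0.18 × 0.82 / 0.048² ≈ 132.84, so n₀ = 133.
Finite population correction with N = 300: n = n₀ / (1 + (n₀−1)/N) = 133 / (1 + 132/300) = 133 / 1.4400 ≈ 92.36.
Rounding up, n = 93.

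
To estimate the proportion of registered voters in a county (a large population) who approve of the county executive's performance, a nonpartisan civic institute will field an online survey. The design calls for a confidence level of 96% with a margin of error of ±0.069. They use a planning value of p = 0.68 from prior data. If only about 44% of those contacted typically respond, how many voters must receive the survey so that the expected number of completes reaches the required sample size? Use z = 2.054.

Completed interviews needed: n₀ = 2.054² × 0.2176 / 0.069² ≈ 192.82 → 193.
At a 44% response rate, contacts needed = 193 / 0.44 ≈ 438.64 → 439.

439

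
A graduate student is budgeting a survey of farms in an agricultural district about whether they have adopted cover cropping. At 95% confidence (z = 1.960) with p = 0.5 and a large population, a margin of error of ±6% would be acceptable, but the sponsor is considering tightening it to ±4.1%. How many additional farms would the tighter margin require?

305

At ±6%: n = 1.960² × 0.2500 / 0.060² ≈ 266.78 → 267.
At ±4.1%: n = 1.960² × 0.2500 / 0.041² ≈ 571.33 → 572.
Additional respondents: 572 − 267 = 305.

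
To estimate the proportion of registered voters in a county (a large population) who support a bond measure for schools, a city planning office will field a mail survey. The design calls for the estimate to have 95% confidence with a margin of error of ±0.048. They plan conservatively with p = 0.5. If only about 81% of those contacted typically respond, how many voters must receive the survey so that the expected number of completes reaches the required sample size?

For 95% confidence, z = 1.960.
Completed interviews needed: n₀ = 1.960² × 0.2500 / 0.048² ≈ 416.84 → 417.
At an 81% response rate, contacts needed = 417 / 0.81 ≈ 514.81 → 515.

515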